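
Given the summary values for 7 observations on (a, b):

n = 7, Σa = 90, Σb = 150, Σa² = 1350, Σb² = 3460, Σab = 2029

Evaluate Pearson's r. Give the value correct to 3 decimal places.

r = (nΣab − ΣaΣb) / √[(nΣa² − (Σa)²)(nΣb² − (Σb)²)]
Numerator: 7×2029 − 90×150 = 703
Denominator: √[(9450 − 8100)(24220 − 22500)] = √[1350 × 1720] = 1523.8110
r = 703 / 1523.8110 ≈ 0.461

0.461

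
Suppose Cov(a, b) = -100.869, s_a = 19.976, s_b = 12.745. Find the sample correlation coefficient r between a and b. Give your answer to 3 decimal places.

-0.396

r = Cov(a,b) / (s_a · s_b) = -100.869 / (19.976 × 12.745)
  = -100.869 / 254.5941 ≈ -0.396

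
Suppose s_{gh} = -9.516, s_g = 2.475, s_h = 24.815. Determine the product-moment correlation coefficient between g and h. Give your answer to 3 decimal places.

-0.155

r = Cov(g,h) / (s_g · s_h) = -9.516 / (2.475 × 24.815)
  = -9.516 / 61.4171 ≈ -0.155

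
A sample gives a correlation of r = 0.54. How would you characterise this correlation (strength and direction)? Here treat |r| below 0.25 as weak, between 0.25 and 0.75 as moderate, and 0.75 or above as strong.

r = 0.54 > 0 so the relationship is positive.
|r| = 0.54, which falls in the moderate range.

moderate positive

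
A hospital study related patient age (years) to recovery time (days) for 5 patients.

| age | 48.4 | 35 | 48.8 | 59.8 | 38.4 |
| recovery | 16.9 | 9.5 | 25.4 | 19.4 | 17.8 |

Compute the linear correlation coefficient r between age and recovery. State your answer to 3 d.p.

0.594

n = 5, Σx = 230.4, Σy = 89, Σx² = 10999.6, Σy² = 1714.22, Σxy = 4233.62
nΣxy − ΣxΣy = 21168.1 − 20505.6 = 662.5
nΣx² − (Σx)² = 54998 − 53084.16 = 1913.84; nΣy² − (Σy)² = 8571.1 − 7921 = 650.1
r = 662.5 / √(1913.84 × 650.1) = 662.5 / 1115.4315 ≈ 0.594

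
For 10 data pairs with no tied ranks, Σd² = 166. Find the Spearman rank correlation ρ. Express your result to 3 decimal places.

ρ = 1 − 6Σd² / [n(n²−1)] = 1 − 6×166 / (10×99)
  = 1 − 996/990 = 1 − 1.0061 ≈ -0.006

-0.006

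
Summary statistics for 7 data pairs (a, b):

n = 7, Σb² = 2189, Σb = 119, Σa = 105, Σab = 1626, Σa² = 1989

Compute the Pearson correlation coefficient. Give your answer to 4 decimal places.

r = (nΣab − ΣaΣb) / √[(nΣa² − (Σa)²)(nΣb² − (Σb)²)]
Numerator: 7×1626 − 105×119 = -1113
Denominator: √[(13923 − 11025)(15323 − 14161)] = √[2898 × 1162] = 1835.0684
r = -1113 / 1835.0684 ≈ -0.6065

-0.6065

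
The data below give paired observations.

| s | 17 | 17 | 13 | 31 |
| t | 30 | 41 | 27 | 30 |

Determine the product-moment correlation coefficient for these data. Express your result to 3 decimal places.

-0.055

n = 4, Σs = 78, Σt = 128, Σs² = 1708, Σt² = 4210, Σst = 2488
nΣst − ΣsΣt = 9952 − 9984 = -32
nΣs² − (Σs)² = 6832 − 6084 = 748; nΣt² − (Σt)² = 16840 − 16384 = 456
r = -32 / √(748 × 456) = -32 / 584.0274 ≈ -0.055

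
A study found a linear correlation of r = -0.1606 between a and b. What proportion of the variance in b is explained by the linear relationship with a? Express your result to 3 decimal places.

r² = (-0.1606)² = 0.026

0.026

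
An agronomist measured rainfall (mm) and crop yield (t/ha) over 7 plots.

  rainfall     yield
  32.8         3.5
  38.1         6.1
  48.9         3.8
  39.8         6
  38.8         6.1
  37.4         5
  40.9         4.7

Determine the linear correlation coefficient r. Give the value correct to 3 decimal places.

n = 7, Σx = 276.7, Σy = 35.2, Σx² = 11079.71, Σy² = 184.2, Σxy = 1387.74
nΣxy − ΣxΣy = 9714.18 − 9739.84 = -25.66
nΣx² − (Σx)² = 77557.97 − 76562.89 = 995.08; nΣy² − (Σy)² = 1289.4 − 1239.04 = 50.36
r = -25.66 / √(995.08 × 50.36) = -25.66 / 223.8576 ≈ -0.115

-0.115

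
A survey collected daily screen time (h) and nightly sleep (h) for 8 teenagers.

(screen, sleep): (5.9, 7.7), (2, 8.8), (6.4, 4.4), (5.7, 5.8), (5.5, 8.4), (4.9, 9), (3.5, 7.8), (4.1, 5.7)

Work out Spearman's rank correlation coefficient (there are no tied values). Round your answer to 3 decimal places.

Rank screen: 7, 1, 8, 6, 5, 4, 2, 3
Rank sleep: 4, 7, 1, 3, 6, 8, 5, 2
d = rank(screen) − rank(sleep): 3, -6, 7, 3, -1, -4, -3, 1; Σd² = 130
ρ = 1 − 6Σd² / [n(n²−1)] = 1 − 6×130 / (8×63) = 1 − 780/504 ≈ -0.548

-0.548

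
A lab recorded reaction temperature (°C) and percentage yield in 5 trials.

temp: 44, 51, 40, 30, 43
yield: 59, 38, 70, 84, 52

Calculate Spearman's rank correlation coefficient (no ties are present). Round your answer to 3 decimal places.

-0.900

Rank temp: 4, 5, 2, 1, 3
Rank yield: 3, 1, 4, 5, 2
d = rank(temp) − rank(yield): 1, 4, -2, -4, 1; Σd² = 38
ρ = 1 − 6Σd² / [n(n²−1)] = 1 − 6×38 / (5×24) = 1 − 228/120 ≈ -0.900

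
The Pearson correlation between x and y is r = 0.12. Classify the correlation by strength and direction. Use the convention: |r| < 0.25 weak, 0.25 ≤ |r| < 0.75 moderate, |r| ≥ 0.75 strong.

r = 0.12 > 0 so the relationship is positive.
|r| = 0.12, which falls in the weak range.

weak positive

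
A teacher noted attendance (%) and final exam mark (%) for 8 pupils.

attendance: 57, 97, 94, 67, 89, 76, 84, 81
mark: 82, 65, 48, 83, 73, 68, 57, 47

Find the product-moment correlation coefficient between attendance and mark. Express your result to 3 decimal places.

n = 8, Σx = 645, Σy = 523, Σx² = 53297, Σy² = 35553, Σxy = 41312
nΣxy − ΣxΣy = 330496 − 337335 = -6839
nΣx² − (Σx)² = 426376 − 416025 = 10351; nΣy² − (Σy)² = 284424 − 273529 = 10895
r = -6839 / √(10351 × 10895) = -6839 / 10619.5172 ≈ -0.644

-0.644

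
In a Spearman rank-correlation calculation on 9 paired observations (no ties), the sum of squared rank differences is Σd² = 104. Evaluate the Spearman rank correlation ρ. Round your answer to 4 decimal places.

ρ = 1 − 6Σd² / [n(n²−1)] = 1 − 6×104 / (9×80)
  = 1 − 624/720 = 1 − 0.86667 ≈ 0.1333

0.1333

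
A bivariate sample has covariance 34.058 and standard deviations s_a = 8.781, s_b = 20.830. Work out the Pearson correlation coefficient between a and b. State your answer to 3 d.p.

r = Cov(a,b) / (s_a · s_b) = 34.058 / (8.781 × 20.830)
  = 34.058 / 182.9082 ≈ 0.186

0.186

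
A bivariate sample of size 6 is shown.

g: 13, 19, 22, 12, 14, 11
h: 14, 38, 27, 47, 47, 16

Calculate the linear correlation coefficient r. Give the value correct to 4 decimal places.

n = 6, Σg = 91, Σh = 189, Σg² = 1475, Σh² = 7043, Σgh = 2896
nΣgh − ΣgΣh = 17376 − 17199 = 177
nΣg² − (Σg)² = 8850 − 8281 = 569; nΣh² − (Σh)² = 42258 − 35721 = 6537
r = 177 / √(569 × 6537) = 177 / 1928.6143 ≈ 0.0918

0.0918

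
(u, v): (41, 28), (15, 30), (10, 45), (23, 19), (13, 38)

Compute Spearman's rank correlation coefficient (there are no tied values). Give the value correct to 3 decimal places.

Rank u: 5, 3, 1, 4, 2
Rank v: 2, 3, 5, 1, 4
d = rank(u) − rank(v): 3, 0, -4, 3, -2; Σd² = 38
ρ = 1 − 6Σd² / [n(n²−1)] = 1 − 6×38 / (5×24) = 1 − 228/120 ≈ -0.900

-0.900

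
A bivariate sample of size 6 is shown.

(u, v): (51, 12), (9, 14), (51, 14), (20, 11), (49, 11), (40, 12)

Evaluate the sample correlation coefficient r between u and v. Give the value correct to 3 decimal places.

-0.182

n = 6, Σu = 220, Σv = 74, Σu² = 9684, Σv² = 922, Σuv = 2691
nΣuv − ΣuΣv = 16146 − 16280 = -134
nΣu² − (Σu)² = 58104 − 48400 = 9704; nΣv² − (Σv)² = 5532 − 5476 = 56
r = -134 / √(9704 × 56) = -134 / 737.1730 ≈ -0.182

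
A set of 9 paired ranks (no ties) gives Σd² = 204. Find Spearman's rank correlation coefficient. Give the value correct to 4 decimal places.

ρ = 1 − 6Σd² / [n(n²−1)] = 1 − 6×204 / (9×80)
  = 1 − 1224/720 = 1 − 1.70000 ≈ -0.7000

-0.7000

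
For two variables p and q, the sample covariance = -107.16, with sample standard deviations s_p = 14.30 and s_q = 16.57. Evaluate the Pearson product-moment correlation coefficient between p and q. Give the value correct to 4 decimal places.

-0.4522

r = Cov(p,q) / (s_p · s_q) = -107.16 / (14.30 × 16.57)
  = -107.16 / 236.9510 ≈ -0.4522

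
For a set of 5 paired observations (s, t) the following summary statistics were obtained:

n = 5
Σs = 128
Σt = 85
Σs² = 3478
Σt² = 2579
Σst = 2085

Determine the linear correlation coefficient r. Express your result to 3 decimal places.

r = (nΣst − ΣsΣt) / √[(nΣs² − (Σs)²)(nΣt² − (Σt)²)]
Numerator: 5×2085 − 128×85 = -455
Denominator: √[(17390 − 16384)(12895 − 7225)] = √[1006 × 5670] = 2388.3090
r = -455 / 2388.3090 ≈ -0.191

-0.191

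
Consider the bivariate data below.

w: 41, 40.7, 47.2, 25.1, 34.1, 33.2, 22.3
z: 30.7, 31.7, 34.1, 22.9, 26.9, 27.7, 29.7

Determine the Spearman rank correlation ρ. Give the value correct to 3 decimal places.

Rank w: 6, 5, 7, 2, 4, 3, 1
Rank z: 5, 6, 7, 1, 2, 3, 4
d = rank(w) − rank(z): 1, -1, 0, 1, 2, 0, -3; Σd² = 16
ρ = 1 − 6Σd² / [n(n²−1)] = 1 − 6×16 / (7×48) = 1 − 96/336 ≈ 0.714

0.714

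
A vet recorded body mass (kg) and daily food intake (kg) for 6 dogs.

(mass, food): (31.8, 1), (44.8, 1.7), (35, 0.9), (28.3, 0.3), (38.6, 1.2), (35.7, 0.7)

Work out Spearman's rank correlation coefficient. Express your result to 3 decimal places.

0.771

Rank mass: 2, 6, 3, 1, 5, 4
Rank food: 4, 6, 3, 1, 5, 2
d = rank(mass) − rank(food): -2, 0, 0, 0, 0, 2; Σd² = 8
ρ = 1 − 6Σd² / [n(n²−1)] = 1 − 6×8 / (6×35) = 1 − 48/210 ≈ 0.771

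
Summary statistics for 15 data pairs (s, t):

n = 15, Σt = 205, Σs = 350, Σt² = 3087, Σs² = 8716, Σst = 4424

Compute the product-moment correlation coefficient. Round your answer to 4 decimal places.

r = (nΣst − ΣsΣt) / √[(nΣs² − (Σs)²)(nΣt² − (Σt)²)]
Numerator: 15×4424 − 350×205 = -5390
Denominator: √[(130740 − 122500)(46305 − 42025)] = √[8240 × 4280] = 5938.6194
r = -5390 / 5938.6194 ≈ -0.9076

-0.9076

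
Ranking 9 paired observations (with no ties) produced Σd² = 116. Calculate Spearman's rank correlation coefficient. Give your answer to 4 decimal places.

0.0333

ρ = 1 − 6Σd² / [n(n²−1)] = 1 − 6×116 / (9×80)
  = 1 − 696/720 = 1 − 0.96667 ≈ 0.0333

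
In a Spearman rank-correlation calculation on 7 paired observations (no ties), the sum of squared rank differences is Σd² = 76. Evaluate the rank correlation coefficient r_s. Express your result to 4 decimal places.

-0.3571

ρ = 1 − 6Σd² / [n(n²−1)] = 1 − 6×76 / (7×48)
  = 1 − 456/336 = 1 − 1.35714 ≈ -0.3571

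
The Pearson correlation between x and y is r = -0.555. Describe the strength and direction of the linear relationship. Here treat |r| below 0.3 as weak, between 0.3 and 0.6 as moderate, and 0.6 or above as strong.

moderate negative

r = -0.555 < 0 so the relationship is negative.
|r| = 0.555, which falls in the moderate range.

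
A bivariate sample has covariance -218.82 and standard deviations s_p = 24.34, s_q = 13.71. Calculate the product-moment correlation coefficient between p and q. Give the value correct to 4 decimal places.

-0.6557

r = Cov(p,q) / (s_p · s_q) = -218.82 / (24.34 × 13.71)
  = -218.82 / 333.7014 ≈ -0.6557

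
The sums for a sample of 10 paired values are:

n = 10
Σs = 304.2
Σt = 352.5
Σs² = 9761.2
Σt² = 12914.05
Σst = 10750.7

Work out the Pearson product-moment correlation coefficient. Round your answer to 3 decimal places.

r = (nΣst − ΣsΣt) / √[(nΣs² − (Σs)²)(nΣt² − (Σt)²)]
Numerator: 10×10750.7 − 304.2×352.5 = 276.5
Denominator: √[(97612 − 92537.64)(129140.5 − 124256.25)] = √[5074.36 × 4884.25] = 4978.3976
r = 276.5 / 4978.3976 ≈ 0.056

0.056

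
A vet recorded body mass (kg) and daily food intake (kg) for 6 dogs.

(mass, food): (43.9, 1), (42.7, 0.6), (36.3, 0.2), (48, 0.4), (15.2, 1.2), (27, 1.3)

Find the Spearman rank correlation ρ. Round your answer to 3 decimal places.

-0.543

Rank mass: 5, 4, 3, 6, 1, 2
Rank food: 4, 3, 1, 2, 5, 6
d = rank(mass) − rank(food): 1, 1, 2, 4, -4, -4; Σd² = 54
ρ = 1 − 6Σd² / [n(n²−1)] = 1 − 6×54 / (6×35) = 1 − 324/210 ≈ -0.543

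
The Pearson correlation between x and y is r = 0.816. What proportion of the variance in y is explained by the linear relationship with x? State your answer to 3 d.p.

0.666

r² = (0.816)² = 0.666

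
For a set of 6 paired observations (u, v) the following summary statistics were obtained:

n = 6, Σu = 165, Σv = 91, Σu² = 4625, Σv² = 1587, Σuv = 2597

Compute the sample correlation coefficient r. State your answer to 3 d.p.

r = (nΣuv − ΣuΣv) / √[(nΣu² − (Σu)²)(nΣv² − (Σv)²)]
Numerator: 6×2597 − 165×91 = 567
Denominator: √[(27750 − 27225)(9522 − 8281)] = √[525 × 1241] = 807.1710
r = 567 / 807.1710 ≈ 0.702

0.702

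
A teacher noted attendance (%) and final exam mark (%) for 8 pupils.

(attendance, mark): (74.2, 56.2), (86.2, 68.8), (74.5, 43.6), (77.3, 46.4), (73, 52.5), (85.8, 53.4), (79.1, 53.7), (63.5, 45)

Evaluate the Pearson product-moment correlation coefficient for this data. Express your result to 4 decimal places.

0.6552

n = 8, Σx = 613.6, Σy = 419.6, Σx² = 47441.32, Σy² = 22462.3, Σxy = 32454.91
nΣxy − ΣxΣy = 259639.28 − 257466.56 = 2172.72
nΣx² − (Σx)² = 379530.56 − 376504.96 = 3025.6; nΣy² − (Σy)² = 179698.4 − 176064.16 = 3634.24
r = 2172.72 / √(3025.6 × 3634.24) = 2172.72 / 3315.9850 ≈ 0.6552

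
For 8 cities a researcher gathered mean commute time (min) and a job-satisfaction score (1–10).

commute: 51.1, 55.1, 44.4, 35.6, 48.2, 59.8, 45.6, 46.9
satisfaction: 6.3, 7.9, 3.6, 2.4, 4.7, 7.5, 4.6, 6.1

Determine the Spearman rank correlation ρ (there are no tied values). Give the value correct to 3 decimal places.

Rank commute: 6, 7, 2, 1, 5, 8, 3, 4
Rank satisfaction: 6, 8, 2, 1, 4, 7, 3, 5
d = rank(commute) − rank(satisfaction): 0, -1, 0, 0, 1, 1, 0, -1; Σd² = 4
ρ = 1 − 6Σd² / [n(n²−1)] = 1 − 6×4 / (8×63) = 1 − 24/504 ≈ 0.952

0.952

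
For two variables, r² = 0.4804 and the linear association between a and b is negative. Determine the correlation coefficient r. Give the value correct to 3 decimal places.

-0.693

|r| = √0.4804 = 0.693
The association is negative, so r = −0.693.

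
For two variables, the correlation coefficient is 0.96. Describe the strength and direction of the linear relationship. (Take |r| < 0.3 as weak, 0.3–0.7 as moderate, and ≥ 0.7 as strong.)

r = 0.96 > 0 so the relationship is positive.
|r| = 0.96, which falls in the strong range.

strong positive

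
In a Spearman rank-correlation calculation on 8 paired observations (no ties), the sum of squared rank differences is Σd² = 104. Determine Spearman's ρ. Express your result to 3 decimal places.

-0.238

ρ = 1 − 6Σd² / [n(n²−1)] = 1 − 6×104 / (8×63)
  = 1 − 624/504 = 1 − 1.2381 ≈ -0.238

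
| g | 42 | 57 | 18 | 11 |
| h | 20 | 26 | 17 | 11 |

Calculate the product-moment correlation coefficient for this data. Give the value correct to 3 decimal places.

n = 4, Σg = 128, Σh = 74, Σg² = 5458, Σh² = 1486, Σgh = 2749
nΣgh − ΣgΣh = 10996 − 9472 = 1524
nΣg² − (Σg)² = 21832 − 16384 = 5448; nΣh² − (Σh)² = 5944 − 5476 = 468
r = 1524 / √(5448 × 468) = 1524 / 1596.7667 ≈ 0.954

0.954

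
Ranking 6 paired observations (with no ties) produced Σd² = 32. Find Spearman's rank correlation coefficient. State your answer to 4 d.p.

0.0857

ρ = 1 − 6Σd² / [n(n²−1)] = 1 − 6×32 / (6×35)
  = 1 − 192/210 = 1 − 0.91429 ≈ 0.0857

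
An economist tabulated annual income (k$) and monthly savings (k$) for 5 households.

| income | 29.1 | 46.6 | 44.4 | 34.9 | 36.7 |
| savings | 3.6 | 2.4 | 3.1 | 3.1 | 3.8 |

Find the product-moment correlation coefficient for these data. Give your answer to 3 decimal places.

-0.743

n = 5, Σx = 191.7, Σy = 16, Σx² = 7554.63, Σy² = 52.38, Σxy = 601.89
nΣxy − ΣxΣy = 3009.45 − 3067.2 = -57.75
nΣx² − (Σx)² = 37773.15 − 36748.89 = 1024.26; nΣy² − (Σy)² = 261.9 − 256 = 5.9
r = -57.75 / √(1024.26 × 5.9) = -57.75 / 77.7376 ≈ -0.743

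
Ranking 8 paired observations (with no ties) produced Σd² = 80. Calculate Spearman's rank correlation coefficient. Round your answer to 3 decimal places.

ρ = 1 − 6Σd² / [n(n²−1)] = 1 − 6×80 / (8×63)
  = 1 − 480/504 = 1 − 0.9524 ≈ 0.048

0.048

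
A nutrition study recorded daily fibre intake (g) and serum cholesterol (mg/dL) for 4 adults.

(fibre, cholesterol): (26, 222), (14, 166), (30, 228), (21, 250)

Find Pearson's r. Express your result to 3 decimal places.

n = 4, Σx = 91, Σy = 866, Σx² = 2213, Σy² = 191324, Σxy = 20186
nΣxy − ΣxΣy = 80744 − 78806 = 1938
nΣx² − (Σx)² = 8852 − 8281 = 571; nΣy² − (Σy)² = 765296 − 749956 = 15340
r = 1938 / √(571 × 15340) = 1938 / 2959.5844 ≈ 0.655

0.655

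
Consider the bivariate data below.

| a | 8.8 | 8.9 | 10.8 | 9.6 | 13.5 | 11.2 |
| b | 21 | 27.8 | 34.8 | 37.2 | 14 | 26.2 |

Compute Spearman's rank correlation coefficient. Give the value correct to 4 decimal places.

Rank a: 1, 2, 4, 3, 6, 5
Rank b: 2, 4, 5, 6, 1, 3
d = rank(a) − rank(b): -1, -2, -1, -3, 5, 2; Σd² = 44
ρ = 1 − 6Σd² / [n(n²−1)] = 1 − 6×44 / (6×35) = 1 − 264/210 ≈ -0.2571

-0.2571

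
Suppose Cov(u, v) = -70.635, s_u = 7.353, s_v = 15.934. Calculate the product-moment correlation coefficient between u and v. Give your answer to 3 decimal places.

-0.603

r = Cov(u,v) / (s_u · s_v) = -70.635 / (7.353 × 15.934)
  = -70.635 / 117.1627 ≈ -0.603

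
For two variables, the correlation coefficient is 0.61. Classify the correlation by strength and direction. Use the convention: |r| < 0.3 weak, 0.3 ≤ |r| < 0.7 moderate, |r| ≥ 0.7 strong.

r = 0.61 > 0 so the relationship is positive.
|r| = 0.61, which falls in the moderate range.

moderate positive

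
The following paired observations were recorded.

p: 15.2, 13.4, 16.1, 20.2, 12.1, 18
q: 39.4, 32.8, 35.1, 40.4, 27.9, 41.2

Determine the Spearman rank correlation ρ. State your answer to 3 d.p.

Rank p: 3, 2, 4, 6, 1, 5
Rank q: 4, 2, 3, 5, 1, 6
d = rank(p) − rank(q): -1, 0, 1, 1, 0, -1; Σd² = 4
ρ = 1 − 6Σd² / [n(n²−1)] = 1 − 6×4 / (6×35) = 1 − 24/210 ≈ 0.886

0.886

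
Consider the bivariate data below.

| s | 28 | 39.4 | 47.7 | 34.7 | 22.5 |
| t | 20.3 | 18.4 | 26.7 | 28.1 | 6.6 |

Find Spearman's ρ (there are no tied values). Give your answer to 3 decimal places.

0.500

Rank s: 2, 4, 5, 3, 1
Rank t: 3, 2, 4, 5, 1
d = rank(s) − rank(t): -1, 2, 1, -2, 0; Σd² = 10
ρ = 1 − 6Σd² / [n(n²−1)] = 1 − 6×10 / (5×24) = 1 − 60/120 ≈ 0.500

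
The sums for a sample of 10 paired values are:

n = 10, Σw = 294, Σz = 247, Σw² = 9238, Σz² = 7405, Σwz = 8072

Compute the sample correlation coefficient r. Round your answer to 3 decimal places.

r = (nΣwz − ΣwΣz) / √[(nΣw² − (Σw)²)(nΣz² − (Σz)²)]
Numerator: 10×8072 − 294×247 = 8102
Denominator: √[(92380 − 86436)(74050 − 61009)] = √[5944 × 13041] = 8804.3003
r = 8102 / 8804.3003 ≈ 0.920

0.920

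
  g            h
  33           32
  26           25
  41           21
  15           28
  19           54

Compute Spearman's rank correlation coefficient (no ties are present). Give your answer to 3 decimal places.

Rank g: 4, 3, 5, 1, 2
Rank h: 4, 2, 1, 3, 5
d = rank(g) − rank(h): 0, 1, 4, -2, -3; Σd² = 30
ρ = 1 − 6Σd² / [n(n²−1)] = 1 − 6×30 / (5×24) = 1 − 180/120 ≈ -0.500

-0.500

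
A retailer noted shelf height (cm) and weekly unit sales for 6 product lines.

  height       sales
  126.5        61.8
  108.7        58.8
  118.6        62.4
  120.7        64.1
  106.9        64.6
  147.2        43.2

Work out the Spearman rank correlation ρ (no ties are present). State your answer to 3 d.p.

Rank height: 5, 2, 3, 4, 1, 6
Rank sales: 3, 2, 4, 5, 6, 1
d = rank(height) − rank(sales): 2, 0, -1, -1, -5, 5; Σd² = 56
ρ = 1 − 6Σd² / [n(n²−1)] = 1 − 6×56 / (6×35) = 1 − 336/210 ≈ -0.600

-0.600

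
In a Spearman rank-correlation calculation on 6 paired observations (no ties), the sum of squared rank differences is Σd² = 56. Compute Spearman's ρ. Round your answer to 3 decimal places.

-0.600

ρ = 1 − 6Σd² / [n(n²−1)] = 1 − 6×56 / (6×35)
  = 1 − 336/210 = 1 − 1.6000 ≈ -0.600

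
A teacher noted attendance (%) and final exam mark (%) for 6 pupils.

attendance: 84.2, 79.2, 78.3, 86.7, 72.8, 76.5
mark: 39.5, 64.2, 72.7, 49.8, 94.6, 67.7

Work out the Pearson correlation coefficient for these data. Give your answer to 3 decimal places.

-0.915

n = 6, Σx = 477.7, Σy = 388.5, Σx² = 38162.15, Σy² = 26979.67, Σxy = 30486.54
nΣxy − ΣxΣy = 182919.24 − 185586.45 = -2667.21
nΣx² − (Σx)² = 228972.9 − 228197.29 = 775.61; nΣy² − (Σy)² = 161878.02 − 150932.25 = 10945.77
r = -2667.21 / √(775.61 × 10945.77) = -2667.21 / 2913.7002 ≈ -0.915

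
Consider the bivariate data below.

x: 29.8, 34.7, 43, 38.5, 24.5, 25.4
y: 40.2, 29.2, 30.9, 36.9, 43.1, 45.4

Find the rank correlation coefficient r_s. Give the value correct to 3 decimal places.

Rank x: 3, 4, 6, 5, 1, 2
Rank y: 4, 1, 2, 3, 5, 6
d = rank(x) − rank(y): -1, 3, 4, 2, -4, -4; Σd² = 62
ρ = 1 − 6Σd² / [n(n²−1)] = 1 − 6×62 / (6×35) = 1 − 372/210 ≈ -0.771

-0.771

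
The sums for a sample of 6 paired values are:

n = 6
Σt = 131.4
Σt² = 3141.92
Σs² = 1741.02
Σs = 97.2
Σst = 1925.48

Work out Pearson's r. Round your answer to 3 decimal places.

-0.969

r = (nΣst − ΣsΣt) / √[(nΣs² − (Σs)²)(nΣt² − (Σt)²)]
Numerator: 6×1925.48 − 97.2×131.4 = -1219.2
Denominator: √[(10446.12 − 9447.84)(18851.52 − 17265.96)] = √[998.28 × 1585.56] = 1258.1068
r = -1219.2 / 1258.1068 ≈ -0.969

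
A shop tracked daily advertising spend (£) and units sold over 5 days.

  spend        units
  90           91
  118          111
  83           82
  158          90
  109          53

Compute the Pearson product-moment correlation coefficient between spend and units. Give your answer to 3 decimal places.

n = 5, Σx = 558, Σy = 427, Σx² = 65758, Σy² = 38235, Σxy = 48091
nΣxy − ΣxΣy = 240455 − 238266 = 2189
nΣx² − (Σx)² = 328790 − 311364 = 17426; nΣy² − (Σy)² = 191175 − 182329 = 8846
r = 2189 / √(17426 × 8846) = 2189 / 12415.7318 ≈ 0.176

0.176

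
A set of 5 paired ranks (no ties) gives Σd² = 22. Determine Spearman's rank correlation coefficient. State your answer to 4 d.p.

-0.1000

ρ = 1 − 6Σd² / [n(n²−1)] = 1 − 6×22 / (5×24)
  = 1 − 132/120 = 1 − 1.10000 ≈ -0.1000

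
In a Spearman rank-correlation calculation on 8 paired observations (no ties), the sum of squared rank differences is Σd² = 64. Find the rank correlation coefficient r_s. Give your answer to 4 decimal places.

ρ = 1 − 6Σd² / [n(n²−1)] = 1 − 6×64 / (8×63)
  = 1 − 384/504 = 1 − 0.76190 ≈ 0.2381

0.2381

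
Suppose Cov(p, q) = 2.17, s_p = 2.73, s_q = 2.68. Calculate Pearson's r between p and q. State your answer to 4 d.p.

0.2966

r = Cov(p,q) / (s_p · s_q) = 2.17 / (2.73 × 2.68)
  = 2.17 / 7.3164 ≈ 0.2966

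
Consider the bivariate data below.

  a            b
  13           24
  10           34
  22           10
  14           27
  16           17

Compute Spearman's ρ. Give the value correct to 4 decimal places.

Rank a: 2, 1, 5, 3, 4
Rank b: 3, 5, 1, 4, 2
d = rank(a) − rank(b): -1, -4, 4, -1, 2; Σd² = 38
ρ = 1 − 6Σd² / [n(n²−1)] = 1 − 6×38 / (5×24) = 1 − 228/120 ≈ -0.9000

-0.9000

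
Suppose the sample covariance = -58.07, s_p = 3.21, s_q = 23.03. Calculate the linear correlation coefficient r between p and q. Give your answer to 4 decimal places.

r = Cov(p,q) / (s_p · s_q) = -58.07 / (3.21 × 23.03)
  = -58.07 / 73.9263 ≈ -0.7855

-0.7855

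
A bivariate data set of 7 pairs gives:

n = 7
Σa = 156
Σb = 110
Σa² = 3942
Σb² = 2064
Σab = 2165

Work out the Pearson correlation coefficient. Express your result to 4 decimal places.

r = (nΣab − ΣaΣb) / √[(nΣa² − (Σa)²)(nΣb² − (Σb)²)]
Numerator: 7×2165 − 156×110 = -2005
Denominator: √[(27594 − 24336)(14448 − 12100)] = √[3258 × 2348] = 2765.8243
r = -2005 / 2765.8243 ≈ -0.7249

-0.7249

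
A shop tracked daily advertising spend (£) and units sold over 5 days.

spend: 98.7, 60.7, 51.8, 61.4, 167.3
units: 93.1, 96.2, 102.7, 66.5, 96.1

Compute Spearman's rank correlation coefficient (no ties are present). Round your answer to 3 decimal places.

-0.600

Rank spend: 4, 2, 1, 3, 5
Rank units: 2, 4, 5, 1, 3
d = rank(spend) − rank(units): 2, -2, -4, 2, 2; Σd² = 32
ρ = 1 − 6Σd² / [n(n²−1)] = 1 − 6×32 / (5×24) = 1 − 192/120 ≈ -0.600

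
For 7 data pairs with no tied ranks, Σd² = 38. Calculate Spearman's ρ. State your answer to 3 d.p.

ρ = 1 − 6Σd² / [n(n²−1)] = 1 − 6×38 / (7×48)
  = 1 − 228/336 = 1 − 0.6786 ≈ 0.321

0.321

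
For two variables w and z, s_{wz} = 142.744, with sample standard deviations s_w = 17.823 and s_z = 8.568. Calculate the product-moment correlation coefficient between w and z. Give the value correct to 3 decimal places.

r = Cov(w,z) / (s_w · s_z) = 142.744 / (17.823 × 8.568)
  = 142.744 / 152.7075 ≈ 0.935

0.935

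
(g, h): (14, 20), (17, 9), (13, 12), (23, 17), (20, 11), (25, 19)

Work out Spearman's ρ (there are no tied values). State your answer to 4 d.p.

Rank g: 2, 3, 1, 5, 4, 6
Rank h: 6, 1, 3, 4, 2, 5
d = rank(g) − rank(h): -4, 2, -2, 1, 2, 1; Σd² = 30
ρ = 1 − 6Σd² / [n(n²−1)] = 1 − 6×30 / (6×35) = 1 − 180/210 ≈ 0.1429

0.1429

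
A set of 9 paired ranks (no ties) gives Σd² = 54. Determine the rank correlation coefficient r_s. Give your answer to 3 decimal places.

0.550

ρ = 1 − 6Σd² / [n(n²−1)] = 1 − 6×54 / (9×80)
  = 1 − 324/720 = 1 − 0.4500 ≈ 0.550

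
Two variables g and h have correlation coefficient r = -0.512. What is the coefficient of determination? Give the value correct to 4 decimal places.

r² = (-0.512)² = 0.2621

0.2621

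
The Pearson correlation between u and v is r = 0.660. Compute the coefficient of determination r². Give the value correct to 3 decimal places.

0.436

r² = (0.660)² = 0.436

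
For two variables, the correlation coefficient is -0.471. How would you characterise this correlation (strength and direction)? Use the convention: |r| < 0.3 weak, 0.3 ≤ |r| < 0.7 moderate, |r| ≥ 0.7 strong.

moderate negative

r = -0.471 < 0 so the relationship is negative.
|r| = 0.471, which falls in the moderate range.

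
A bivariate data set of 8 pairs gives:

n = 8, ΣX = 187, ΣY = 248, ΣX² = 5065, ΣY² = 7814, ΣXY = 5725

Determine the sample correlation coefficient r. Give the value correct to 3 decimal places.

-0.244

r = (nΣXY − ΣXΣY) / √[(nΣX² − (ΣX)²)(nΣY² − (ΣY)²)]
Numerator: 8×5725 − 187×248 = -576
Denominator: √[(40520 − 34969)(62512 − 61504)] = √[5551 × 1008] = 2365.4615
r = -576 / 2365.4615 ≈ -0.244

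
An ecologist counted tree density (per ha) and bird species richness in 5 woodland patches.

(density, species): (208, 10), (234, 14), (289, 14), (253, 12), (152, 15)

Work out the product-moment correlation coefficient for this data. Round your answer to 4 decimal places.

n = 5, Σx = 1136, Σy = 65, Σx² = 268654, Σy² = 861, Σxy = 14718
nΣxy − ΣxΣy = 73590 − 73840 = -250
nΣx² − (Σx)² = 1343270 − 1290496 = 52774; nΣy² − (Σy)² = 4305 − 4225 = 80
r = -250 / √(52774 × 80) = -250 / 2054.7311 ≈ -0.1217

-0.1217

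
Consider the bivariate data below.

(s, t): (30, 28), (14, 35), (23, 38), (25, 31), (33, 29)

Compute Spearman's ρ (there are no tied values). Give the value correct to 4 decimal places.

-0.8000

Rank s: 4, 1, 2, 3, 5
Rank t: 1, 4, 5, 3, 2
d = rank(s) − rank(t): 3, -3, -3, 0, 3; Σd² = 36
ρ = 1 − 6Σd² / [n(n²−1)] = 1 − 6×36 / (5×24) = 1 − 216/120 ≈ -0.8000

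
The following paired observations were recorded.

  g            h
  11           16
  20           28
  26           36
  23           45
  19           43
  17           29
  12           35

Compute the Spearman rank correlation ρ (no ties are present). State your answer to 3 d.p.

Rank g: 1, 5, 7, 6, 4, 3, 2
Rank h: 1, 2, 5, 7, 6, 3, 4
d = rank(g) − rank(h): 0, 3, 2, -1, -2, 0, -2; Σd² = 22
ρ = 1 − 6Σd² / [n(n²−1)] = 1 − 6×22 / (7×48) = 1 − 132/336 ≈ 0.607

0.607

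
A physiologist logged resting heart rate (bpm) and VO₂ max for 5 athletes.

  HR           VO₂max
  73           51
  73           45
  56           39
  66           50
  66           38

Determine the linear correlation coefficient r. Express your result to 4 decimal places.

n = 5, Σx = 334, Σy = 223, Σx² = 22506, Σy² = 10091, Σxy = 15000
nΣxy − ΣxΣy = 75000 − 74482 = 518
nΣx² − (Σx)² = 112530 − 111556 = 974; nΣy² − (Σy)² = 50455 − 49729 = 726
r = 518 / √(974 × 726) = 518 / 840.9067 ≈ 0.6160

0.6160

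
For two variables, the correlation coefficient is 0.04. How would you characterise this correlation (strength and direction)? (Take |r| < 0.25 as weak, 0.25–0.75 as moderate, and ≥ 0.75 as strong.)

weak positive

r = 0.04 > 0 so the relationship is positive.
|r| = 0.04, which falls in the weak range.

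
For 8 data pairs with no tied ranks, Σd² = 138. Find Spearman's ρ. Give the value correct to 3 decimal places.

ρ = 1 − 6Σd² / [n(n²−1)] = 1 − 6×138 / (8×63)
  = 1 − 828/504 = 1 − 1.6429 ≈ -0.643

-0.643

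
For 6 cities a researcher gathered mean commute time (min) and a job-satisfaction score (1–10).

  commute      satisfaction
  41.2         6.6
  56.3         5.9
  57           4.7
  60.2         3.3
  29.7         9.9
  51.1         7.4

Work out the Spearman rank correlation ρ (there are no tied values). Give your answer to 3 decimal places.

-0.943

Rank commute: 2, 4, 5, 6, 1, 3
Rank satisfaction: 4, 3, 2, 1, 6, 5
d = rank(commute) − rank(satisfaction): -2, 1, 3, 5, -5, -2; Σd² = 68
ρ = 1 − 6Σd² / [n(n²−1)] = 1 − 6×68 / (6×35) = 1 − 408/210 ≈ -0.943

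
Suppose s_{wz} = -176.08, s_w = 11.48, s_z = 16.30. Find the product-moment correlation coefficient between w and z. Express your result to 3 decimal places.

r = Cov(w,z) / (s_w · s_z) = -176.08 / (11.48 × 16.30)
  = -176.08 / 187.1240 ≈ -0.941

-0.941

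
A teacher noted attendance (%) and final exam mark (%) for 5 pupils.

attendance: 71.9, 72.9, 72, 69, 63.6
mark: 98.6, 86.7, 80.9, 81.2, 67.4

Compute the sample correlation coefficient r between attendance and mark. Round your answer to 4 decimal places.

0.8033

n = 5, Σx = 349.4, Σy = 414.8, Σx² = 24473.98, Σy² = 34919.86, Σxy = 29124.01
nΣxy − ΣxΣy = 145620.05 − 144931.12 = 688.93
nΣx² − (Σx)² = 122369.9 − 122080.36 = 289.54; nΣy² − (Σy)² = 174599.3 − 172059.04 = 2540.26
r = 688.93 / √(289.54 × 2540.26) = 688.93 / 857.6170 ≈ 0.8033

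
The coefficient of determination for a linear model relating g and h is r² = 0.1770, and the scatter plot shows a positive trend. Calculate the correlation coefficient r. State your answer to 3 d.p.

0.421

|r| = √0.1770 = 0.421
The association is positive, so r = 0.421.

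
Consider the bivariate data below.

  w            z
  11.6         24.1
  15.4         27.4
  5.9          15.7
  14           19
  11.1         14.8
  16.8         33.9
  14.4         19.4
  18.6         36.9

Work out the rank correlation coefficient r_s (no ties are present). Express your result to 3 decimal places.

0.905

Rank w: 3, 6, 1, 4, 2, 7, 5, 8
Rank z: 5, 6, 2, 3, 1, 7, 4, 8
d = rank(w) − rank(z): -2, 0, -1, 1, 1, 0, 1, 0; Σd² = 8
ρ = 1 − 6Σd² / [n(n²−1)] = 1 − 6×8 / (8×63) = 1 − 48/504 ≈ 0.905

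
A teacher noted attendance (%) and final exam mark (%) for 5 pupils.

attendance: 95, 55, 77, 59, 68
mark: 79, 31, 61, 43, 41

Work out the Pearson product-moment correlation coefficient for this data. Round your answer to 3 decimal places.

n = 5, Σx = 354, Σy = 255, Σx² = 26084, Σy² = 14453, Σxy = 19232
nΣxy − ΣxΣy = 96160 − 90270 = 5890
nΣx² − (Σx)² = 130420 − 125316 = 5104; nΣy² − (Σy)² = 72265 − 65025 = 7240
r = 5890 / √(5104 × 7240) = 5890 / 6078.8946 ≈ 0.969

0.969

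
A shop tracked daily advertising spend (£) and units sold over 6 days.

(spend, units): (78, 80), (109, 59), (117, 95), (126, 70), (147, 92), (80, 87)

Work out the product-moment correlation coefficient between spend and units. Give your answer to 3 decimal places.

0.109

n = 6, Σx = 657, Σy = 483, Σx² = 75539, Σy² = 39839, Σxy = 53090
nΣxy − ΣxΣy = 318540 − 317331 = 1209
nΣx² − (Σx)² = 453234 − 431649 = 21585; nΣy² − (Σy)² = 239034 − 233289 = 5745
r = 1209 / √(21585 × 5745) = 1209 / 11135.7903 ≈ 0.109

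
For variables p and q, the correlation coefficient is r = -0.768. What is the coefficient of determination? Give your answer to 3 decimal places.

r² = (-0.768)² = 0.590

0.590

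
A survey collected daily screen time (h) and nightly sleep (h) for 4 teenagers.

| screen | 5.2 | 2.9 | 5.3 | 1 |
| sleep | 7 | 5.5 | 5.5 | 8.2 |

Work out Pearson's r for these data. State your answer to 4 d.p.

-0.5724

n = 4, Σx = 14.4, Σy = 26.2, Σx² = 64.54, Σy² = 176.74, Σxy = 89.7
nΣxy − ΣxΣy = 358.8 − 377.28 = -18.48
nΣx² − (Σx)² = 258.16 − 207.36 = 50.8; nΣy² − (Σy)² = 706.96 − 686.44 = 20.52
r = -18.48 / √(50.8 × 20.52) = -18.48 / 32.2865 ≈ -0.5724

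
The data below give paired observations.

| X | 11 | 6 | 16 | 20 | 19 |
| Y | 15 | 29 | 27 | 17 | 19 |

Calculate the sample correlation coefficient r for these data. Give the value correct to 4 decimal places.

-0.4715

n = 5, ΣX = 72, ΣY = 107, ΣX² = 1174, ΣY² = 2445, ΣXY = 1472
nΣXY − ΣXΣY = 7360 − 7704 = -344
nΣX² − (ΣX)² = 5870 − 5184 = 686; nΣY² − (ΣY)² = 12225 − 11449 = 776
r = -344 / √(686 × 776) = -344 / 729.6136 ≈ -0.4715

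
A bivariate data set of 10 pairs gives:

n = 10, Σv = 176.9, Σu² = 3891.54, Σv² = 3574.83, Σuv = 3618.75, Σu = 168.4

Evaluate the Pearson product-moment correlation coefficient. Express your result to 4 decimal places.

0.9329

r = (nΣuv − ΣuΣv) / √[(nΣu² − (Σu)²)(nΣv² − (Σv)²)]
Numerator: 10×3618.75 − 168.4×176.9 = 6397.54
Denominator: √[(38915.4 − 28358.56)(35748.3 − 31293.61)] = √[10556.84 × 4454.69] = 6857.6563
r = 6397.54 / 6857.6563 ≈ 0.9329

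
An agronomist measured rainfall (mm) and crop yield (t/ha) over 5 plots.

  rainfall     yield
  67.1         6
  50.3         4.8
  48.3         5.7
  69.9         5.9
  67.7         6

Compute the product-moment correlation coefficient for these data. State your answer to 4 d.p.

0.7183

n = 5, Σx = 303.3, Σy = 28.4, Σx² = 18834.69, Σy² = 162.34, Σxy = 1737.96
nΣxy − ΣxΣy = 8689.8 − 8613.72 = 76.08
nΣx² − (Σx)² = 94173.45 − 91990.89 = 2182.56; nΣy² − (Σy)² = 811.7 − 806.56 = 5.14
r = 76.08 / √(2182.56 × 5.14) = 76.08 / 105.9168 ≈ 0.7183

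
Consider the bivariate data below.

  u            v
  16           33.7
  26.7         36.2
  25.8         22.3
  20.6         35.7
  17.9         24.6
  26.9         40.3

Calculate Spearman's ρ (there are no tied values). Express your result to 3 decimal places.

Rank u: 1, 5, 4, 3, 2, 6
Rank v: 3, 5, 1, 4, 2, 6
d = rank(u) − rank(v): -2, 0, 3, -1, 0, 0; Σd² = 14
ρ = 1 − 6Σd² / [n(n²−1)] = 1 − 6×14 / (6×35) = 1 − 84/210 ≈ 0.600

0.600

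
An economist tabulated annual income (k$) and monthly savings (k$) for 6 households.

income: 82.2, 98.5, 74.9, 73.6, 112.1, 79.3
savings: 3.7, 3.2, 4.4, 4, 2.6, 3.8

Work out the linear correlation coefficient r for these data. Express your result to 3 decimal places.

-0.964

n = 6, Σx = 520.6, Σy = 21.7, Σx² = 46340.96, Σy² = 80.49, Σxy = 1836.1
nΣxy − ΣxΣy = 11016.6 − 11297.02 = -280.42
nΣx² − (Σx)² = 278045.76 − 271024.36 = 7021.4; nΣy² − (Σy)² = 482.94 − 470.89 = 12.05
r = -280.42 / √(7021.4 × 12.05) = -280.42 / 290.8743 ≈ -0.964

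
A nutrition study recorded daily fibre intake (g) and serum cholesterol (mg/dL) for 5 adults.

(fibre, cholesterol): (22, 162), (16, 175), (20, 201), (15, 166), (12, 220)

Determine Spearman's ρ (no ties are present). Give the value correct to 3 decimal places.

-0.600

Rank fibre: 5, 3, 4, 2, 1
Rank cholesterol: 1, 3, 4, 2, 5
d = rank(fibre) − rank(cholesterol): 4, 0, 0, 0, -4; Σd² = 32
ρ = 1 − 6Σd² / [n(n²−1)] = 1 − 6×32 / (5×24) = 1 − 192/120 ≈ -0.600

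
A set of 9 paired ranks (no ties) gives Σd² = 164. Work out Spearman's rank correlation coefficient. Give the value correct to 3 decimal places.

-0.367

ρ = 1 − 6Σd² / [n(n²−1)] = 1 − 6×164 / (9×80)
  = 1 − 984/720 = 1 − 1.3667 ≈ -0.367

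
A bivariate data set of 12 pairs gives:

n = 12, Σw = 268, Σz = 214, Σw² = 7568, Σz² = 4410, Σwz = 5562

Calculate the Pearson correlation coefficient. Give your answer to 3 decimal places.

0.807

r = (nΣwz − ΣwΣz) / √[(nΣw² − (Σw)²)(nΣz² − (Σz)²)]
Numerator: 12×5562 − 268×214 = 9392
Denominator: √[(90816 − 71824)(52920 − 45796)] = √[18992 × 7124] = 11631.8102
r = 9392 / 11631.8102 ≈ 0.807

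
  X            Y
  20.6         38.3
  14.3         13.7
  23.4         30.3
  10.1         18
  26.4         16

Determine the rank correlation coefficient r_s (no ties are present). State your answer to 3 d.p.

Rank X: 3, 2, 4, 1, 5
Rank Y: 5, 1, 4, 3, 2
d = rank(X) − rank(Y): -2, 1, 0, -2, 3; Σd² = 18
ρ = 1 − 6Σd² / [n(n²−1)] = 1 − 6×18 / (5×24) = 1 − 108/120 ≈ 0.100

0.100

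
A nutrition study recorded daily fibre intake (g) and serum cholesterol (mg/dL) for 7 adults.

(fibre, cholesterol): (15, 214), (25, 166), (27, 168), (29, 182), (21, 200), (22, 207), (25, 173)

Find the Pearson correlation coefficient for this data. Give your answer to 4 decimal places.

n = 7, Σx = 164, Σy = 1310, Σx² = 3970, Σy² = 247478, Σxy = 30253
nΣxy − ΣxΣy = 211771 − 214840 = -3069
nΣx² − (Σx)² = 27790 − 26896 = 894; nΣy² − (Σy)² = 1732346 − 1716100 = 16246
r = -3069 / √(894 × 16246) = -3069 / 3811.0266 ≈ -0.8053

-0.8053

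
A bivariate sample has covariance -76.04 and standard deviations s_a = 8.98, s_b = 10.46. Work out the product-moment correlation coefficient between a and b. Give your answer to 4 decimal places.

r = Cov(a,b) / (s_a · s_b) = -76.04 / (8.98 × 10.46)
  = -76.04 / 93.9308 ≈ -0.8095

-0.8095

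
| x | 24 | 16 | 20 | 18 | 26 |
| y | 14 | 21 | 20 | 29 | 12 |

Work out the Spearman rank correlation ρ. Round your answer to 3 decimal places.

Rank x: 4, 1, 3, 2, 5
Rank y: 2, 4, 3, 5, 1
d = rank(x) − rank(y): 2, -3, 0, -3, 4; Σd² = 38
ρ = 1 − 6Σd² / [n(n²−1)] = 1 − 6×38 / (5×24) = 1 − 228/120 ≈ -0.900

-0.900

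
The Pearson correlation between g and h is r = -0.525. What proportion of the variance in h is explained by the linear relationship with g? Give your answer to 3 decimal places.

0.276

r² = (-0.525)² = 0.276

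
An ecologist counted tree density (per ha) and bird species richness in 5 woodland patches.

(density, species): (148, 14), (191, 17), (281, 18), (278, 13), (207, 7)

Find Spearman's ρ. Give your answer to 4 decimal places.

0.2000

Rank density: 1, 2, 5, 4, 3
Rank species: 3, 4, 5, 2, 1
d = rank(density) − rank(species): -2, -2, 0, 2, 2; Σd² = 16
ρ = 1 − 6Σd² / [n(n²−1)] = 1 − 6×16 / (5×24) = 1 − 96/120 ≈ 0.2000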